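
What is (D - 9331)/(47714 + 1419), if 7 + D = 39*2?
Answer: -9260/49133 ≈ -0.18847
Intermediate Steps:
D = 71 (D = -7 + 39*2 = -7 + 78 = 71)
(D - 9331)/(47714 + 1419) = (71 - 9331)/(47714 + 1419) = -9260/49133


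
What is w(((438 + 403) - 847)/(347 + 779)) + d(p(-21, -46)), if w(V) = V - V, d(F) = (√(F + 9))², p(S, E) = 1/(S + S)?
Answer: 377/42 ≈ 8.9762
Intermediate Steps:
p(S, E) = 1/(2*S)
d(F) = 9 + F (d(F) = (√(9 + F))² = 9 + F)
w(V) = 0
w(((438 + 403) - 847)/(347 + 779)) + d(p(-21, -46)) = 0 + (9 + (½)/(-21)) = 0 + (9 + (½)*(-1/21)) = 0 + (9 - 1/42) = 0 + 377/42 = 377/42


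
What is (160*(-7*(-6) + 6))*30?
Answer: 230400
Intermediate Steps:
(160*(-7*(-6) + 6))*30 = (160*(42 + 6))*30 = (160*48)*30 = 7680*30 = 230400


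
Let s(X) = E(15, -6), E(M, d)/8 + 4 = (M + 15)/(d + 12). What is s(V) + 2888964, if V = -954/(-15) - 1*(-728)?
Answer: 2888972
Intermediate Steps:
V = 3958/5 (V = -954*(-1/15) + 728 = 318/5 + 728 = 3958/5 ≈ 791.60)
E(M, d) = -32 + 8*(15 + M)/(12 + d) (E(M, d) = -32 + 8*((M + 15)/(d + 12)) = -32 + 8*((15 + M)/(12 + d)) = -32 + 8*(15 + M)/(12 + d))
s(X) = 8 (s(X) = 8*(-33 + 15 - 4*(-6))/(12 - 6) = 8*(-33 + 15 + 24)/6 = 8*(⅙)*6 = 8)
s(V) + 2888964 = 8 + 2888964 = 2888972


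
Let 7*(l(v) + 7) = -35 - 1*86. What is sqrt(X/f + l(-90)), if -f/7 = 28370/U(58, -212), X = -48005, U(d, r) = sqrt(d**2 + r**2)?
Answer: sqrt(-9577797110 + 190666259*sqrt(12077))/19859 ≈ 5.3707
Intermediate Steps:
l(v) = -170/7 (l(v) = -7 + (-35 - 1*86)/7 = -7 + (-35 - 86)/7 = -7 + (1/7)*(-121) = -7 - 121/7 = -170/7)
f = -99295*sqrt(12077)/12077 (f = -198590/(sqrt(58**2 + (-212)**2)) = -198590/(sqrt(3364 + 44944)) = -198590/(sqrt(48308)) = -198590/(2*sqrt(12077)) = -198590*sqrt(12077)/24154 = -99295*sqrt(12077)/12077 ≈ -903.54)
sqrt(X/f + l(-90)) = sqrt(-48005*(-sqrt(12077)/99295) - 170/7) = sqrt(-(-9601)*sqrt(12077)/19859 - 170/7) = sqrt(9601*sqrt(12077)/19859 - 170/7) = sqrt(-170/7 + 9601*sqrt(12077)/19859)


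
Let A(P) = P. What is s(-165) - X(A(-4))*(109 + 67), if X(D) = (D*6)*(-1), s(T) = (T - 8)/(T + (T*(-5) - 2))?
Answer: -2779565/658 ≈ -4224.3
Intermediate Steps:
s(T) = (-8 + T)/(-2 - 4*T) (s(T) = (-8 + T)/(T + (-5*T - 2)) = (-8 + T)/(T + (-2 - 5*T)) = (-8 + T)/(-2 - 4*T))
X(D) = -6*D (X(D) = (6*D)*(-1) = -6*D)
s(-165) - X(A(-4))*(109 + 67) = (8 - 1*(-165))/(2*(1 + 2*(-165))) - (-6*(-4))*(109 + 67) = (8 + 165)/(2*(1 - 330)) - 24*176 = (½)*173/(-329) - 1*4224 = (½)*(-1/329)*173 - 4224 = -173/658 - 4224 = -2779565/658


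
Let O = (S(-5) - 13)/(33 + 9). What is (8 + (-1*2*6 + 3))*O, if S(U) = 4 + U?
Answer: ⅓ ≈ 0.33333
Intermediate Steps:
O = -⅓ (O = ((4 - 5) - 13)/(33 + 9) = (-1 - 13)/42 = -14*1/42 = -⅓ ≈ -0.33333)
(8 + (-1*2*6 + 3))*O = (8 + (-1*2*6 + 3))*(-⅓) = (8 + (-2*6 + 3))*(-⅓) = (8 + (-12 + 3))*(-⅓) = (8 - 9)*(-⅓) = -1*(-⅓) = ⅓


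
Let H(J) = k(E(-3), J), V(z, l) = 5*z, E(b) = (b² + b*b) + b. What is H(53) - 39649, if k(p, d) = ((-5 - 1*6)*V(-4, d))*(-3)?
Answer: -40309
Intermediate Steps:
E(b) = b + 2*b² (E(b) = (b² + b²) + b = 2*b² + b = b + 2*b²)
k(p, d) = -660 (k(p, d) = ((-5 - 1*6)*(5*(-4)))*(-3) = ((-5 - 6)*(-20))*(-3) = -11*(-20)*(-3) = 220*(-3) = -660)
H(J) = -660
H(53) - 39649 = -660 - 39649 = -40309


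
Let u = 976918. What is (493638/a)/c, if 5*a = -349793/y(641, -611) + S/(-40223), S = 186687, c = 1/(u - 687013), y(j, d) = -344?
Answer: 9900729510223028400/14005503511 ≈ 7.0692e+8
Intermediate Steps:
c = 1/289905 (c = 1/(976918 - 687013) = 1/289905 ≈ 3.4494e-6)
a = 14005503511/69183560 (a = (-349793/(-344) + 186687/(-40223))/5 = (-349793*(-1/344) + 186687*(-1/40223))/5 = (349793/344 - 186687/40223)/5 = (⅕)*(14005503511/13836712) = 14005503511/69183560 ≈ 202.44)
(493638/a)/c = (493638/(14005503511/69183560))/(1/289905) = (493638*(69183560/14005503511))*289905 = (34151634191280/14005503511)*289905 = 9900729510223028400/14005503511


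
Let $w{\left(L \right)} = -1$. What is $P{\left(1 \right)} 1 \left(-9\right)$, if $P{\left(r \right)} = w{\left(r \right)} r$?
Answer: $9$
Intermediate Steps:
$P{\left(r \right)} = - r$
$P{\left(1 \right)} 1 \left(-9\right) = \left(-1\right) 1 \cdot 1 \left(-9\right) = \left(-1\right) 1 \left(-9\right) = \left(-1\right) \left(-9\right) = 9$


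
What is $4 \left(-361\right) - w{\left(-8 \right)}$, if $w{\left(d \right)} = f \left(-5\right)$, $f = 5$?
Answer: $-1419$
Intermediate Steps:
$w{\left(d \right)} = -25$ ($w{\left(d \right)} = 5 \left(-5\right) = -25$)
$4 \left(-361\right) - w{\left(-8 \right)} = 4 \left(-361\right) - -25 = -1444 + 25 = -1419$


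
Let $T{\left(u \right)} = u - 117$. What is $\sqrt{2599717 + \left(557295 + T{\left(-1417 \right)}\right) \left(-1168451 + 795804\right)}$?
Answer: $15 i \sqrt{920444754} \approx 4.5508 \cdot 10^{5} i$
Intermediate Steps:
$T{\left(u \right)} = -117 + u$ ($T{\left(u \right)} = u - 117 = -117 + u$)
$\sqrt{2599717 + \left(557295 + T{\left(-1417 \right)}\right) \left(-1168451 + 795804\right)} = \sqrt{2599717 + \left(557295 - 1534\right) \left(-1168451 + 795804\right)} = \sqrt{2599717 + \left(557295 - 1534\right) \left(-372647\right)} = \sqrt{2599717 + 555761 \left(-372647\right)} = \sqrt{2599717 - 207102669367} = \sqrt{-207100069650} = 15 i \sqrt{920444754}$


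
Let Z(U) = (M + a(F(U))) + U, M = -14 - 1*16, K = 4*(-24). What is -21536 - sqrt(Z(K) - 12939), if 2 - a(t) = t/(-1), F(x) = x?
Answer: -21536 - I*sqrt(13159) ≈ -21536.0 - 114.71*I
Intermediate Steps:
K = -96
a(t) = 2 + t (a(t) = 2 - t/(-1) = 2 - t*(-1) = 2 - (-1)*t = 2 + t)
M = -30 (M = -14 - 16 = -30)
Z(U) = -28 + 2*U (Z(U) = (-30 + (2 + U)) + U = (-28 + U) + U = -28 + 2*U)
-21536 - sqrt(Z(K) - 12939) = -21536 - sqrt((-28 + 2*(-96)) - 12939) = -21536 - sqrt((-28 - 192) - 12939) = -21536 - sqrt(-220 - 12939) = -21536 - sqrt(-13159) = -21536 - I*sqrt(13159)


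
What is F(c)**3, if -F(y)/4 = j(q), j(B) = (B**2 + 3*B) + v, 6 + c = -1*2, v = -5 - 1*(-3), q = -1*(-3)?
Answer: -262144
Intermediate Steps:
q = 3
v = -2 (v = -5 + 3 = -2)
c = -8 (c = -6 - 1*2 = -6 - 2 = -8)
j(B) = -2 + B**2 + 3*B (j(B) = (B**2 + 3*B) - 2 = -2 + B**2 + 3*B)
F(y) = -64 (F(y) = -4*(-2 + 3**2 + 3*3) = -4*(-2 + 9 + 9) = -4*16 = -64)
F(c)**3 = (-64)**3 = -262144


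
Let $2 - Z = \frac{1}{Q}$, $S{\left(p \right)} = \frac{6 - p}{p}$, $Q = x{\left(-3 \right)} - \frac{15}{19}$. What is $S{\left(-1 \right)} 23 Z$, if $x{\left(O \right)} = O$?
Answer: $- \frac{26243}{72} \approx -364.49$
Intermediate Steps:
$Q = - \frac{72}{19}$ ($Q = -3 - \frac{15}{19} = - \frac{72}{19} \approx -3.7895$)
$S{\left(p \right)} = \frac{6 - p}{p}$
$Z = \frac{163}{72}$ ($Z = 2 - \frac{1}{- \frac{72}{19}} = 2 - - \frac{19}{72} = 2 + \frac{19}{72} = \frac{163}{72} \approx 2.2639$)
$S{\left(-1 \right)} 23 Z = \frac{6 - -1}{-1} \cdot 23 \cdot \frac{163}{72} = - (6 + 1) 23 \cdot \frac{163}{72} = \left(-1\right) 7 \cdot 23 \cdot \frac{163}{72} = \left(-7\right) 23 \cdot \frac{163}{72} = \left(-161\right) \frac{163}{72} = - \frac{26243}{72}$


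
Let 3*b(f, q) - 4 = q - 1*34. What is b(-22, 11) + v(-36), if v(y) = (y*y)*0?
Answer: -19/3 ≈ -6.3333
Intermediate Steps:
b(f, q) = -10 + q/3 (b(f, q) = 4/3 + (q - 1*34)/3 = 4/3 + (q - 34)/3 = 4/3 + (-34 + q)/3 = 4/3 + (-34/3 + q/3) = -10 + q/3)
v(y) = 0 (v(y) = y²*0 = 0)
b(-22, 11) + v(-36) = (-10 + (⅓)*11) + 0 = (-10 + 11/3) + 0 = -19/3 + 0 = -19/3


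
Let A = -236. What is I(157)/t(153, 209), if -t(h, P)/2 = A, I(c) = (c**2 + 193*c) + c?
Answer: 55107/472 ≈ 116.75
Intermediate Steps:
I(c) = c**2 + 194*c
t(h, P) = 472 (t(h, P) = -2*(-236) = 472)
I(157)/t(153, 209) = (157*(194 + 157))/472 = (157*351)*(1/472) = 55107*(1/472) = 55107/472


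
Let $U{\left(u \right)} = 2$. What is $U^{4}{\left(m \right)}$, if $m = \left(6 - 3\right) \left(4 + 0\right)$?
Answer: $16$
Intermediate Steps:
$m = 12$ ($m = 3 \cdot 4 = 12$)
$U^{4}{\left(m \right)} = 2^{4} = 16$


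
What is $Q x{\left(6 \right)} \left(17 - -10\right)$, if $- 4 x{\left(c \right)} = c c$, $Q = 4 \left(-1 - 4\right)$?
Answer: $4860$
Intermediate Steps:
$Q = -20$ ($Q = 4 \left(-5\right) = -20$)
$x{\left(c \right)} = - \frac{c^{2}}{4}$ ($x{\left(c \right)} = - \frac{c c}{4} = - \frac{c^{2}}{4}$)
$Q x{\left(6 \right)} \left(17 - -10\right) = - 20 \left(- \frac{6^{2}}{4}\right) \left(17 - -10\right) = - 20 \left(\left(- \frac{1}{4}\right) 36\right) \left(17 + 10\right) = \left(-20\right) \left(-9\right) 27 = 180 \cdot 27 = 4860$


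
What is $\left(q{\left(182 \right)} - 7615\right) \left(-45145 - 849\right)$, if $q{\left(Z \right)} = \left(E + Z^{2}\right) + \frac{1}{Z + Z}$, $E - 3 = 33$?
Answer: $- \frac{16448835989}{14} \approx -1.1749 \cdot 10^{9}$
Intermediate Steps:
$E = 36$ ($E = 3 + 33 = 36$)
$q{\left(Z \right)} = 36 + Z^{2} + \frac{1}{2 Z}$ ($q{\left(Z \right)} = \left(36 + Z^{2}\right) + \frac{1}{Z + Z} = \left(36 + Z^{2}\right) + \frac{1}{2 Z} = 36 + Z^{2} + \frac{1}{2 Z}$)
$\left(q{\left(182 \right)} - 7615\right) \left(-45145 - 849\right) = \left(\left(36 + 182^{2} + \frac{1}{2 \cdot 182}\right) - 7615\right) \left(-45145 - 849\right) = \left(\left(36 + 33124 + \frac{1}{2} \cdot \frac{1}{182}\right) - 7615\right) \left(-45994\right) = \left(\left(36 + 33124 + \frac{1}{364}\right) - 7615\right) \left(-45994\right) = \left(\frac{12070241}{364} - 7615\right) \left(-45994\right) = \frac{9298381}{364} \left(-45994\right) = - \frac{16448835989}{14}$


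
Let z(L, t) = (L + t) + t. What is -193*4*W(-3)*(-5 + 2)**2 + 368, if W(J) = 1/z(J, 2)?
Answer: -6580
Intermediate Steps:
z(L, t) = L + 2*t
W(J) = 1/(4 + J) (W(J) = 1/(J + 2*2) = 1/(J + 4) = 1/(4 + J))
-193*4*W(-3)*(-5 + 2)**2 + 368 = -193*4/(4 - 3)*(-5 + 2)**2 + 368 = -193*4/1*(-3)**2 + 368 = -193*4*1*9 + 368 = -772*9 + 368 = -193*36 + 368 = -6948 + 368 = -6580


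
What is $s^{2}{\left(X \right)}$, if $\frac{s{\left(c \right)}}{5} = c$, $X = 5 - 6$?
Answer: $25$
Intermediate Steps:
$X = -1$
$s{\left(c \right)} = 5 c$
$s^{2}{\left(X \right)} = \left(5 \left(-1\right)\right)^{2} = \left(-5\right)^{2} = 25$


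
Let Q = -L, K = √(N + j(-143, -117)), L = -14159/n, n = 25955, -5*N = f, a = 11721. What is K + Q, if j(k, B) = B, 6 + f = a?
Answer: 14159/25955 + 2*I*√615 ≈ 0.54552 + 49.598*I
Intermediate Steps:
f = 11715 (f = -6 + 11721 = 11715)
N = -2343 (N = -⅕*11715 = -2343)
L = -14159/25955 ≈ -0.54552
K = 2*I*√615 (K = √(-2343 - 117) = √(-2460) = 2*I*√615 ≈ 49.598*I)
Q = 14159/25955 (Q = -1*(-14159/25955) = 14159/25955 ≈ 0.54552)
K + Q = 2*I*√615 + 14159/25955 = 14159/25955 + 2*I*√615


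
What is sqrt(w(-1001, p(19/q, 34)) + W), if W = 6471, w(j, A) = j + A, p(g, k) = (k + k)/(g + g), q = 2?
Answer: sqrt(1975962)/19 ≈ 73.984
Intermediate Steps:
p(g, k) = k/g (p(g, k) = (2*k)/((2*g)) = (2*k)*(1/(2*g)) = k/g)
w(j, A) = A + j
sqrt(w(-1001, p(19/q, 34)) + W) = sqrt((34/((19/2)) - 1001) + 6471) = sqrt((34/((19*(1/2))) - 1001) + 6471) = sqrt((34/(19/2) - 1001) + 6471) = sqrt((34*(2/19) - 1001) + 6471) = sqrt((68/19 - 1001) + 6471) = sqrt(-18951/19 + 6471) = sqrt(103998/19) = sqrt(1975962)/19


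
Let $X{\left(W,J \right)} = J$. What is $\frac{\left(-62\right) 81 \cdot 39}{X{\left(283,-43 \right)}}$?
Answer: $\frac{195858}{43} \approx 4554.8$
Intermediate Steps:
$\frac{\left(-62\right) 81 \cdot 39}{X{\left(283,-43 \right)}} = \frac{\left(-62\right) 81 \cdot 39}{-43} = \left(-5022\right) 39 \left(- \frac{1}{43}\right) = \left(-195858\right) \left(- \frac{1}{43}\right) = \frac{195858}{43}$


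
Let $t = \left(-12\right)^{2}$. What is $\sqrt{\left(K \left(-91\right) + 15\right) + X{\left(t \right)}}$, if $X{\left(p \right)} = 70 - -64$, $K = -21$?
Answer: $2 \sqrt{515} \approx 45.387$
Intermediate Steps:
$t = 144$
$X{\left(p \right)} = 134$ ($X{\left(p \right)} = 70 + 64 = 134$)
$\sqrt{\left(K \left(-91\right) + 15\right) + X{\left(t \right)}} = \sqrt{\left(\left(-21\right) \left(-91\right) + 15\right) + 134} = \sqrt{\left(1911 + 15\right) + 134} = \sqrt{1926 + 134} = \sqrt{2060} = 2 \sqrt{515}$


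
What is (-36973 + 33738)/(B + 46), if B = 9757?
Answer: -3235/9803 ≈ -0.33000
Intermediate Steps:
(-36973 + 33738)/(B + 46) = (-36973 + 33738)/(9757 + 46) = -3235/9803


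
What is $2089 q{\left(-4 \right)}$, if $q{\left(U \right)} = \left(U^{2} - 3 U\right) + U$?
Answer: $50136$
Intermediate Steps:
$q{\left(U \right)} = U^{2} - 2 U$
$2089 q{\left(-4 \right)} = 2089 \left(- 4 \left(-2 - 4\right)\right) = 2089 \left(\left(-4\right) \left(-6\right)\right) = 2089 \cdot 24 = 50136$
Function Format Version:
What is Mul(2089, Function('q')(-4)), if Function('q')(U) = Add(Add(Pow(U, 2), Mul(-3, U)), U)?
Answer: 50136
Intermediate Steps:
Function('q')(U) = Add(Pow(U, 2), Mul(-2, U))
Mul(2089, Function('q')(-4)) = Mul(2089, Mul(-4, Add(-2, -4))) = Mul(2089, Mul(-4, -6)) = Mul(2089, 24) = 50136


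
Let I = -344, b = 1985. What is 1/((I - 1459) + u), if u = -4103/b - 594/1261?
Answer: -2503085/4519415228 ≈ -0.00055385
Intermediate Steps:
u = -6352973/2503085 (u = -4103/1985 - 594/1261 = -6352973/2503085 ≈ -2.5381)
1/((I - 1459) + u) = 1/((-344 - 1459) - 6352973/2503085) = 1/(-1803 - 6352973/2503085) = 1/(-4519415228/2503085) = -2503085/4519415228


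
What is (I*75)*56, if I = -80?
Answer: -336000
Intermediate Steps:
(I*75)*56 = -80*75*56 = -6000*56 = -336000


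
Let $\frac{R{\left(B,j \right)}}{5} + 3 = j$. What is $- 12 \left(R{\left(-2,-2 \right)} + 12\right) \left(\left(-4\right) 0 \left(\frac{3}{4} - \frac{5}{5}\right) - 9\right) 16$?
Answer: $-22464$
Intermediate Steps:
$R{\left(B,j \right)} = -15 + 5 j$
$- 12 \left(R{\left(-2,-2 \right)} + 12\right) \left(\left(-4\right) 0 \left(\frac{3}{4} - \frac{5}{5}\right) - 9\right) 16 = - 12 \left(\left(-15 + 5 \left(-2\right)\right) + 12\right) \left(\left(-4\right) 0 \left(\frac{3}{4} - \frac{5}{5}\right) - 9\right) 16 = - 12 \left(\left(-15 - 10\right) + 12\right) \left(0 \left(3 \cdot \frac{1}{4} - 1\right) - 9\right) 16 = - 12 \left(-25 + 12\right) \left(0 \left(\frac{3}{4} - 1\right) - 9\right) 16 = - 12 \left(- 13 \left(0 \left(- \frac{1}{4}\right) - 9\right)\right) 16 = - 12 \left(- 13 \left(0 - 9\right)\right) 16 = - 12 \left(\left(-13\right) \left(-9\right)\right) 16 = \left(-12\right) 117 \cdot 16 = \left(-1404\right) 16 = -22464$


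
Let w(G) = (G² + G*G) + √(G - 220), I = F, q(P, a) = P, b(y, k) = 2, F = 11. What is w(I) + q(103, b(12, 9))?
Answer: 345 + I*√209 ≈ 345.0 + 14.457*I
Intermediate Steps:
I = 11
w(G) = √(-220 + G) + 2*G² (w(G) = (G² + G²) + √(-220 + G) = 2*G² + √(-220 + G) = √(-220 + G) + 2*G²)
w(I) + q(103, b(12, 9)) = (√(-220 + 11) + 2*11²) + 103 = (√(-209) + 2*121) + 103 = (I*√209 + 242) + 103 = (242 + I*√209) + 103 = 345 + I*√209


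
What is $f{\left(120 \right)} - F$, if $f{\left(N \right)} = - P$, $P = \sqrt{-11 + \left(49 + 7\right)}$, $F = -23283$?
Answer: $23283 - 3 \sqrt{5} \approx 23276.0$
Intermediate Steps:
$P = 3 \sqrt{5}$ ($P = \sqrt{-11 + 56} = \sqrt{45} = 3 \sqrt{5} \approx 6.7082$)
$f{\left(N \right)} = - 3 \sqrt{5}$
$f{\left(120 \right)} - F = - 3 \sqrt{5} - -23283 = - 3 \sqrt{5} + 23283 = 23283 - 3 \sqrt{5}$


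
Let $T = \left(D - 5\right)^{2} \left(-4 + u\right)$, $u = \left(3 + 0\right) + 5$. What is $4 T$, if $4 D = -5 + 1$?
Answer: $576$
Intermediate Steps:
$u = 8$ ($u = 3 + 5 = 8$)
$D = -1$ ($D = \frac{-5 + 1}{4} = \frac{1}{4} \left(-4\right) = -1$)
$T = 144$ ($T = \left(-1 - 5\right)^{2} \left(-4 + 8\right) = \left(-1 - 5\right)^{2} \cdot 4 = \left(-6\right)^{2} \cdot 4 = 36 \cdot 4 = 144$)
$4 T = 4 \cdot 144 = 576$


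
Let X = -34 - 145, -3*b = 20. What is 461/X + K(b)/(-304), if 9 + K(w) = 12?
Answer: -140681/54416 ≈ -2.5853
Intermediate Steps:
b = -20/3 (b = -1/3*20 = -20/3 ≈ -6.6667)
K(w) = 3 (K(w) = -9 + 12 = 3)
X = -179
461/X + K(b)/(-304) = 461/(-179) + 3/(-304) = 461*(-1/179) + 3*(-1/304) = -461/179 - 3/304 = -140681/54416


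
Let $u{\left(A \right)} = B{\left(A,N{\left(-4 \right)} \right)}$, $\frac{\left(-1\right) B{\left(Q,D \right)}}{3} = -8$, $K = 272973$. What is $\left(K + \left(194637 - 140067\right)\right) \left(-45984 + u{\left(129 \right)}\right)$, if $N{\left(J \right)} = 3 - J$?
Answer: $-15053876280$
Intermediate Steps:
$B{\left(Q,D \right)} = 24$ ($B{\left(Q,D \right)} = \left(-3\right) \left(-8\right) = 24$)
$u{\left(A \right)} = 24$
$\left(K + \left(194637 - 140067\right)\right) \left(-45984 + u{\left(129 \right)}\right) = \left(272973 + \left(194637 - 140067\right)\right) \left(-45984 + 24\right) = \left(272973 + 54570\right) \left(-45960\right) = 327543 \left(-45960\right) = -15053876280$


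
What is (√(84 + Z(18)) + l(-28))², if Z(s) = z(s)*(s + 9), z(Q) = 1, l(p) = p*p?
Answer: (784 + √111)² ≈ 6.3129e+5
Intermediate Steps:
l(p) = p²
Z(s) = 9 + s (Z(s) = 1*(s + 9) = 1*(9 + s) = 9 + s)
(√(84 + Z(18)) + l(-28))² = (√(84 + (9 + 18)) + (-28)²)² = (√(84 + 27) + 784)² = (√111 + 784)² = (784 + √111)²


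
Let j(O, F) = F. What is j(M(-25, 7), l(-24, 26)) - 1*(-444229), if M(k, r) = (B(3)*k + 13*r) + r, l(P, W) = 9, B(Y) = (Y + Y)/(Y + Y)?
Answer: 444238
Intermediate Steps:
B(Y) = 1 (B(Y) = (2*Y)/((2*Y)) = (2*Y)*(1/(2*Y)) = 1)
M(k, r) = k + 14*r (M(k, r) = (1*k + 13*r) + r = (k + 13*r) + r = k + 14*r)
j(M(-25, 7), l(-24, 26)) - 1*(-444229) = 9 - 1*(-444229) = 9 + 444229 = 444238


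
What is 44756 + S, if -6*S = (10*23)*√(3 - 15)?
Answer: 44756 - 230*I*√3/3 ≈ 44756.0 - 132.79*I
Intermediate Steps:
S = -230*I*√3/3 (S = -10*23*√(3 - 15)/6 = -115*√(-12)/3 = -115*2*I*√3/3 = -230*I*√3/3 ≈ -132.79*I)
44756 + S = 44756 - 230*I*√3/3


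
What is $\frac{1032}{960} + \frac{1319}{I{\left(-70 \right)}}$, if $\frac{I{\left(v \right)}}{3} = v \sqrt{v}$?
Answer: $\frac{43}{40} + \frac{1319 i \sqrt{70}}{14700} \approx 1.075 + 0.75072 i$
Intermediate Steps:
$I{\left(v \right)} = 3 v^{\frac{3}{2}}$ ($I{\left(v \right)} = 3 v \sqrt{v} = 3 v^{\frac{3}{2}}$)
$\frac{1032}{960} + \frac{1319}{I{\left(-70 \right)}} = \frac{1032}{960} + \frac{1319}{3 \left(-70\right)^{\frac{3}{2}}} = 1032 \cdot \frac{1}{960} + \frac{1319}{3 \left(- 70 i \sqrt{70}\right)} = \frac{43}{40} + \frac{1319}{\left(-210\right) i \sqrt{70}} = \frac{43}{40} + 1319 \frac{i \sqrt{70}}{14700} = \frac{43}{40} + \frac{1319 i \sqrt{70}}{14700}$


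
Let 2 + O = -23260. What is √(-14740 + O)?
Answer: I*√38002 ≈ 194.94*I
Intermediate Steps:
O = -23262 (O = -2 - 23260 = -23262)
√(-14740 + O) = √(-14740 - 23262) = √(-38002) = I*√38002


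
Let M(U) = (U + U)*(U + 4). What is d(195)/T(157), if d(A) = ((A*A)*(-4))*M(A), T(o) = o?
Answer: -11804481000/157 ≈ -7.5188e+7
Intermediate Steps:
M(U) = 2*U*(4 + U) (M(U) = (2*U)*(4 + U) = 2*U*(4 + U))
d(A) = -8*A³*(4 + A) (d(A) = ((A*A)*(-4))*(2*A*(4 + A)) = (A²*(-4))*(2*A*(4 + A)) = (-4*A²)*(2*A*(4 + A)) = -8*A³*(4 + A))
d(195)/T(157) = (8*195³*(-4 - 1*195))/157 = (8*7414875*(-4 - 195))*(1/157) = (8*7414875*(-199))*(1/157) = -11804481000*1/157 = -11804481000/157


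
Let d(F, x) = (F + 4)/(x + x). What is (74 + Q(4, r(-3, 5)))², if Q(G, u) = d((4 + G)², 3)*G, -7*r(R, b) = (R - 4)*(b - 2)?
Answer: 128164/9 ≈ 14240.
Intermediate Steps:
r(R, b) = -(-4 + R)*(-2 + b)/7 (r(R, b) = -(R - 4)*(b - 2)/7 = -(-4 + R)*(-2 + b)/7)
d(F, x) = (4 + F)/(2*x) (d(F, x) = (4 + F)/((2*x)) = (4 + F)*(1/(2*x)) = (4 + F)/(2*x))
Q(G, u) = G*(⅔ + (4 + G)²/6) (Q(G, u) = ((½)*(4 + (4 + G)²)/3)*G = ((½)*(⅓)*(4 + (4 + G)²))*G = (⅔ + (4 + G)²/6)*G = G*(⅔ + (4 + G)²/6))
(74 + Q(4, r(-3, 5)))² = (74 + (⅙)*4*(4 + (4 + 4)²))² = (74 + (⅙)*4*(4 + 8²))² = (74 + (⅙)*4*(4 + 64))² = (74 + (⅙)*4*68)² = (74 + 136/3)² = (358/3)² = 128164/9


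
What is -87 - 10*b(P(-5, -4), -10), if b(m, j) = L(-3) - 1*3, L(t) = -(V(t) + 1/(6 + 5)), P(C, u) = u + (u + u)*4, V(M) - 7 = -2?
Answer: -67/11 ≈ -6.0909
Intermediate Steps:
V(M) = 5 (V(M) = 7 - 2 = 5)
P(C, u) = 9*u (P(C, u) = u + (2*u)*4 = u + 8*u = 9*u)
L(t) = -56/11 (L(t) = -(5 + 1/(6 + 5)) = -(5 + 1/11) = -1*56/11 = -56/11)
b(m, j) = -89/11 (b(m, j) = -56/11 - 1*3 = -56/11 - 3 = -89/11)
-87 - 10*b(P(-5, -4), -10) = -87 - 10*(-89/11) = -87 + 890/11 = -67/11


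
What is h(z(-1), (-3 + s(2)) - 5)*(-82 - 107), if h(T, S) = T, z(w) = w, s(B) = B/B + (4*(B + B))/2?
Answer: 189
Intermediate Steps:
s(B) = 1 + 4*B (s(B) = 1 + (4*(2*B))*(½) = 1 + (8*B)*(½) = 1 + 4*B)
h(z(-1), (-3 + s(2)) - 5)*(-82 - 107) = -(-82 - 107) = -1*(-189) = 189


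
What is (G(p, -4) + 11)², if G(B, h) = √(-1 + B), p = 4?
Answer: (11 + √3)² ≈ 162.10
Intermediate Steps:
(G(p, -4) + 11)² = (√(-1 + 4) + 11)² = (√3 + 11)² = (11 + √3)²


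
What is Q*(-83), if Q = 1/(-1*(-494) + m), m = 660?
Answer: -83/1154 ≈ -0.071924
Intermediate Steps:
Q = 1/1154 (Q = 1/(-1*(-494) + 660) = 1/(494 + 660) = 1/1154 ≈ 0.00086655)
Q*(-83) = (1/1154)*(-83) = -83/1154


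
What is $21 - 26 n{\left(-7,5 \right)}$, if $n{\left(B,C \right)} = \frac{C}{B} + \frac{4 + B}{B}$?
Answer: $\frac{199}{7} \approx 28.429$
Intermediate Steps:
$n{\left(B,C \right)} = \frac{C}{B} + \frac{4 + B}{B}$
$21 - 26 n{\left(-7,5 \right)} = 21 - 26 \frac{4 - 7 + 5}{-7} = 21 - 26 \left(\left(- \frac{1}{7}\right) 2\right) = 21 - - \frac{52}{7} = 21 + \frac{52}{7} = \frac{199}{7}$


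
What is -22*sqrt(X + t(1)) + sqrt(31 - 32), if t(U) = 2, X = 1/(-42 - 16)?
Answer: I - 11*sqrt(6670)/29 ≈ -30.978 + 1.0*I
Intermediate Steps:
X = -1/58 (X = 1/(-58) = -1/58 ≈ -0.017241)
-22*sqrt(X + t(1)) + sqrt(31 - 32) = -22*sqrt(-1/58 + 2) + sqrt(31 - 32) = -11*sqrt(6670)/29 + sqrt(-1) = -11*sqrt(6670)/29 + I = I - 11*sqrt(6670)/29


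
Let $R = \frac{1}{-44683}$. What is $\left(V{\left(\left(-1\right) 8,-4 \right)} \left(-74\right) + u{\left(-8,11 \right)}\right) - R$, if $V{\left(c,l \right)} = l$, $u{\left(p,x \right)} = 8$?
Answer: $\frac{13583633}{44683} \approx 304.0$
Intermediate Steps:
$R = - \frac{1}{44683} \approx -2.238 \cdot 10^{-5}$
$\left(V{\left(\left(-1\right) 8,-4 \right)} \left(-74\right) + u{\left(-8,11 \right)}\right) - R = \left(\left(-4\right) \left(-74\right) + 8\right) - - \frac{1}{44683} = \left(296 + 8\right) + \frac{1}{44683} = 304 + \frac{1}{44683} = \frac{13583633}{44683}$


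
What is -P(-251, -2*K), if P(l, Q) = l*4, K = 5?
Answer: 1004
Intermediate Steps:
P(l, Q) = 4*l
-P(-251, -2*K) = -4*(-251) = -1*(-1004) = 1004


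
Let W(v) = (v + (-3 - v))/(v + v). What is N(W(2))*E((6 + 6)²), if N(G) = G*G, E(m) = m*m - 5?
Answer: 186579/16 ≈ 11661.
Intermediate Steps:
W(v) = -3/(2*v) (W(v) = -3*1/(2*v) = -3/(2*v))
E(m) = -5 + m² (E(m) = m² - 5 = -5 + m²)
N(G) = G²
N(W(2))*E((6 + 6)²) = (-3/2/2)²*(-5 + ((6 + 6)²)²) = (-3/2*½)²*(-5 + (12²)²) = (-¾)²*(-5 + 144²) = 9*(-5 + 20736)/16 = (9/16)*20731 = 186579/16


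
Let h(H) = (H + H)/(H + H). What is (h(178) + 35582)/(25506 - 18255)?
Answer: 11861/2417 ≈ 4.9073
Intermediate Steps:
h(H) = 1 (h(H) = (2*H)/((2*H)) = (2*H)*(1/(2*H)) = 1)
(h(178) + 35582)/(25506 - 18255) = (1 + 35582)/(25506 - 18255) = 35583/7251 = 35583*(1/7251) = 11861/2417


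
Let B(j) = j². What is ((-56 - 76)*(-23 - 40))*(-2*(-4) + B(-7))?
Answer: 474012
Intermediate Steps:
((-56 - 76)*(-23 - 40))*(-2*(-4) + B(-7)) = ((-56 - 76)*(-23 - 40))*(-2*(-4) + (-7)²) = (-132*(-63))*(8 + 49) = 8316*57 = 474012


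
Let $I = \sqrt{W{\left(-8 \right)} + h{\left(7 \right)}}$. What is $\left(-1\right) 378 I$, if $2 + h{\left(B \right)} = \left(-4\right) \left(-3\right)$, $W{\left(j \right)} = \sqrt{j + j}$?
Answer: $- 378 \sqrt{10 + 4 i} \approx -1218.1 - 234.59 i$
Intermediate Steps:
$W{\left(j \right)} = \sqrt{2} \sqrt{j}$ ($W{\left(j \right)} = \sqrt{2 j} = \sqrt{2} \sqrt{j}$)
$h{\left(B \right)} = 10$ ($h{\left(B \right)} = -2 - -12 = -2 + 12 = 10$)
$I = \sqrt{10 + 4 i}$ ($I = \sqrt{\sqrt{2} \sqrt{-8} + 10} = \sqrt{\sqrt{2} \cdot 2 i \sqrt{2} + 10} = \sqrt{4 i + 10} = \sqrt{10 + 4 i} \approx 3.2226 + 0.62062 i$)
$\left(-1\right) 378 I = \left(-1\right) 378 \sqrt{10 + 4 i} = - 378 \sqrt{10 + 4 i}$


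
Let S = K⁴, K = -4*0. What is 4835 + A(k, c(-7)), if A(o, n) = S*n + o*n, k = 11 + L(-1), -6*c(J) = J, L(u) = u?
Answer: 14540/3 ≈ 4846.7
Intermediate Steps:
c(J) = -J/6
K = 0
k = 10 (k = 11 - 1 = 10)
S = 0 (S = 0⁴ = 0)
A(o, n) = n*o (A(o, n) = 0*n + o*n = 0 + n*o = n*o)
4835 + A(k, c(-7)) = 4835 - ⅙*(-7)*10 = 4835 + (7/6)*10 = 4835 + 35/3 = 14540/3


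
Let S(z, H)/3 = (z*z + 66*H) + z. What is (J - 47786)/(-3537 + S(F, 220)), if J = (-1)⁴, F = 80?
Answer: -47785/59463 ≈ -0.80361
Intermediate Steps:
J = 1
S(z, H) = 3*z + 3*z² + 198*H (S(z, H) = 3*((z*z + 66*H) + z) = 3*((z² + 66*H) + z) = 3*(z + z² + 66*H) = 3*z + 3*z² + 198*H)
(J - 47786)/(-3537 + S(F, 220)) = (1 - 47786)/(-3537 + (3*80 + 3*80² + 198*220)) = -47785/(-3537 + (240 + 3*6400 + 43560)) = -47785/(-3537 + (240 + 19200 + 43560)) = -47785/(-3537 + 63000) = -47785/59463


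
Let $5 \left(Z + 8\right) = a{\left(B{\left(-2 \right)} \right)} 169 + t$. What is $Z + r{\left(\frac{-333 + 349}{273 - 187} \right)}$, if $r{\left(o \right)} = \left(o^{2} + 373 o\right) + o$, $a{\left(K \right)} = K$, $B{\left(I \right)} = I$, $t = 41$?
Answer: $\frac{20487}{9245} \approx 2.216$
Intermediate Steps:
$Z = - \frac{337}{5}$ ($Z = -8 + \frac{\left(-2\right) 169 + 41}{5} = -8 + \frac{-338 + 41}{5} = -8 + \frac{1}{5} \left(-297\right) = -8 - \frac{297}{5} = - \frac{337}{5} \approx -67.4$)
$r{\left(o \right)} = o^{2} + 374 o$
$Z + r{\left(\frac{-333 + 349}{273 - 187} \right)} = - \frac{337}{5} + \frac{-333 + 349}{273 - 187} \left(374 + \frac{-333 + 349}{273 - 187}\right) = - \frac{337}{5} + \frac{16}{86} \left(374 + \frac{16}{86}\right) = - \frac{337}{5} + 16 \cdot \frac{1}{86} \left(374 + 16 \cdot \frac{1}{86}\right) = - \frac{337}{5} + \frac{8 \left(374 + \frac{8}{43}\right)}{43} = - \frac{337}{5} + \frac{8}{43} \cdot \frac{16090}{43} = - \frac{337}{5} + \frac{128720}{1849} = \frac{20487}{9245}$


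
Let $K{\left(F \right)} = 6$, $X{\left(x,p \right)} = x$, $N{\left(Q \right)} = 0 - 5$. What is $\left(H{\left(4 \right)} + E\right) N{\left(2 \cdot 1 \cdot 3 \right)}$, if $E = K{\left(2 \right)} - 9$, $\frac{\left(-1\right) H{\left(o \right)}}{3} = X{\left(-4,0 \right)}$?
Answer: $-45$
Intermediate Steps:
$N{\left(Q \right)} = -5$ ($N{\left(Q \right)} = 0 - 5 = -5$)
$H{\left(o \right)} = 12$ ($H{\left(o \right)} = \left(-3\right) \left(-4\right) = 12$)
$E = -3$ ($E = 6 - 9 = -3$)
$\left(H{\left(4 \right)} + E\right) N{\left(2 \cdot 1 \cdot 3 \right)} = \left(12 - 3\right) \left(-5\right) = 9 \left(-5\right) = -45$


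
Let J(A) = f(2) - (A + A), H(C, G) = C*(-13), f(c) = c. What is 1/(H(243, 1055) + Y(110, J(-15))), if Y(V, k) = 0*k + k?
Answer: -1/3127 ≈ -0.00031980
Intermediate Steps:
H(C, G) = -13*C
J(A) = 2 - 2*A (J(A) = 2 - (A + A) = 2 - 2*A)
Y(V, k) = k (Y(V, k) = 0 + k = k)
1/(H(243, 1055) + Y(110, J(-15))) = 1/(-13*243 + (2 - 2*(-15))) = 1/(-3159 + (2 + 30)) = 1/(-3159 + 32) = 1/(-3127) = -1/3127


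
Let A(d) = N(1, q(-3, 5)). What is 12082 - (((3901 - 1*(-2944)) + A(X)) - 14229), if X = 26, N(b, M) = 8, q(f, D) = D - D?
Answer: 19458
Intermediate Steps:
q(f, D) = 0
A(d) = 8
12082 - (((3901 - 1*(-2944)) + A(X)) - 14229) = 12082 - (((3901 - 1*(-2944)) + 8) - 14229) = 12082 - (((3901 + 2944) + 8) - 14229) = 12082 - ((6845 + 8) - 14229) = 12082 - (6853 - 14229) = 12082 - 1*(-7376) = 12082 + 7376 = 19458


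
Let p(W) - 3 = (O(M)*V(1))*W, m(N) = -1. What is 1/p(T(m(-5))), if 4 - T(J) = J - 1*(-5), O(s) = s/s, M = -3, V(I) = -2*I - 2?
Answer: ⅓ ≈ 0.33333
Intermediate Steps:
V(I) = -2 - 2*I
O(s) = 1
T(J) = -1 - J (T(J) = 4 - (J - 1*(-5)) = 4 - (J + 5) = 4 - (5 + J) = 4 + (-5 - J) = -1 - J)
p(W) = 3 - 4*W (p(W) = 3 + (1*(-2 - 2*1))*W = 3 + (1*(-2 - 2))*W = 3 + (1*(-4))*W = 3 - 4*W)
1/p(T(m(-5))) = 1/(3 - 4*(-1 - 1*(-1))) = 1/(3 - 4*(-1 + 1)) = 1/(3 - 4*0) = 1/(3 + 0) = 1/3 = ⅓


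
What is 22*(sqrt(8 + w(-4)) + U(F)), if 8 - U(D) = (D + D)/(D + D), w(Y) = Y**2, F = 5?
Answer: 154 + 44*sqrt(6) ≈ 261.78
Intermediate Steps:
U(D) = 7 (U(D) = 8 - (D + D)/(D + D) = 8 - 2*D/(2*D) = 8 - 2*D*1/(2*D) = 8 - 1*1 = 8 - 1 = 7)
22*(sqrt(8 + w(-4)) + U(F)) = 22*(sqrt(8 + (-4)**2) + 7) = 22*(sqrt(8 + 16) + 7) = 22*(sqrt(24) + 7) = 22*(2*sqrt(6) + 7) = 22*(7 + 2*sqrt(6)) = 154 + 44*sqrt(6)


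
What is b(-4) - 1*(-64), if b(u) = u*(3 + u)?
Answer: 68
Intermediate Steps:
b(-4) - 1*(-64) = -4*(3 - 4) - 1*(-64) = -4*(-1) + 64 = 4 + 64 = 68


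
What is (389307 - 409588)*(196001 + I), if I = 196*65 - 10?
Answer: -4233273411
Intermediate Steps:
I = 12730 (I = 12740 - 10 = 12730)
(389307 - 409588)*(196001 + I) = (389307 - 409588)*(196001 + 12730) = -20281*208731 = -4233273411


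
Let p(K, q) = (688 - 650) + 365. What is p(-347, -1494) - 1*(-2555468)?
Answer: 2555871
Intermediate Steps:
p(K, q) = 403 (p(K, q) = 38 + 365 = 403)
p(-347, -1494) - 1*(-2555468) = 403 - 1*(-2555468) = 403 + 2555468 = 2555871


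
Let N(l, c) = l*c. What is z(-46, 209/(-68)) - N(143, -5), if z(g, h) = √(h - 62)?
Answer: 715 + 5*I*√3009/34 ≈ 715.0 + 8.0668*I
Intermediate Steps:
N(l, c) = c*l
z(g, h) = √(-62 + h)
z(-46, 209/(-68)) - N(143, -5) = √(-62 + 209/(-68)) - (-5)*143 = √(-62 + 209*(-1/68)) - 1*(-715) = √(-62 - 209/68) + 715 = √(-4425/68) + 715 = 5*I*√3009/34 + 715 = 715 + 5*I*√3009/34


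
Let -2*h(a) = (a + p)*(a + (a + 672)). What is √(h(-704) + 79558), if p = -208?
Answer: I*√256058 ≈ 506.02*I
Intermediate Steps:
h(a) = -(-208 + a)*(672 + 2*a)/2 (h(a) = -(a - 208)*(a + (a + 672))/2 = -(-208 + a)*(a + (672 + a))/2 = -(-208 + a)*(672 + 2*a)/2)
√(h(-704) + 79558) = √((69888 - 1*(-704)² - 128*(-704)) + 79558) = √((69888 - 1*495616 + 90112) + 79558) = √((69888 - 495616 + 90112) + 79558) = √(-335616 + 79558) = √(-256058) = I*√256058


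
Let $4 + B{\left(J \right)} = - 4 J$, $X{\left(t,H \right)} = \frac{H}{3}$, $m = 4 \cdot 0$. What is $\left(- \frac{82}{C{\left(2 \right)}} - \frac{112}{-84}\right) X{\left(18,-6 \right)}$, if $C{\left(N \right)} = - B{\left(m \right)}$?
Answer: $\frac{115}{3} \approx 38.333$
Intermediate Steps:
$m = 0$
$X{\left(t,H \right)} = \frac{H}{3}$ ($X{\left(t,H \right)} = H \frac{1}{3} = \frac{H}{3}$)
$B{\left(J \right)} = -4 - 4 J$
$C{\left(N \right)} = 4$ ($C{\left(N \right)} = - (-4 - 0) = - (-4 + 0) = \left(-1\right) \left(-4\right) = 4$)
$\left(- \frac{82}{C{\left(2 \right)}} - \frac{112}{-84}\right) X{\left(18,-6 \right)} = \left(- \frac{82}{4} - \frac{112}{-84}\right) \frac{1}{3} \left(-6\right) = \left(\left(-82\right) \frac{1}{4} - - \frac{4}{3}\right) \left(-2\right) = \left(- \frac{41}{2} + \frac{4}{3}\right) \left(-2\right) = \left(- \frac{115}{6}\right) \left(-2\right) = \frac{115}{3}$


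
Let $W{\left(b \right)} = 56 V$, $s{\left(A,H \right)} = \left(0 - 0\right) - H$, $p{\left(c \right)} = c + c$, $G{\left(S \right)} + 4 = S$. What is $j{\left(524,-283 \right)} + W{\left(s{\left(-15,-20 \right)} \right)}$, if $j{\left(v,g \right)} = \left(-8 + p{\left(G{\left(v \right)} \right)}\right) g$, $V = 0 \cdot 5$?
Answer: $-292056$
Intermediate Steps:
$G{\left(S \right)} = -4 + S$
$V = 0$
$p{\left(c \right)} = 2 c$
$j{\left(v,g \right)} = g \left(-16 + 2 v\right)$ ($j{\left(v,g \right)} = \left(-8 + 2 \left(-4 + v\right)\right) g = \left(-8 + \left(-8 + 2 v\right)\right) g = \left(-16 + 2 v\right) g = g \left(-16 + 2 v\right)$)
$s{\left(A,H \right)} = - H$ ($s{\left(A,H \right)} = \left(0 + 0\right) - H = 0 - H = - H$)
$W{\left(b \right)} = 0$ ($W{\left(b \right)} = 56 \cdot 0 = 0$)
$j{\left(524,-283 \right)} + W{\left(s{\left(-15,-20 \right)} \right)} = 2 \left(-283\right) \left(-8 + 524\right) + 0 = 2 \left(-283\right) 516 + 0 = -292056 + 0 = -292056$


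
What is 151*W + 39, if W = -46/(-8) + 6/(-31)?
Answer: 108875/124 ≈ 878.02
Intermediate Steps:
W = 689/124 (W = -46*(-1/8) + 6*(-1/31) = 23/4 - 6/31 = 689/124 ≈ 5.5564)
151*W + 39 = 151*(689/124) + 39 = 104039/124 + 39 = 108875/124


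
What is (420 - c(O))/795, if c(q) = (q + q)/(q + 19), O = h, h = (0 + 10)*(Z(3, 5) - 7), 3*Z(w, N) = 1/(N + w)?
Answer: 50654/96513 ≈ 0.52484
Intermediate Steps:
Z(w, N) = 1/(3*(N + w))
h = -835/12 (h = (0 + 10)*(1/(3*(5 + 3)) - 7) = 10*((⅓)/8 - 7) = 10*((⅓)*(⅛) - 7) = 10*(1/24 - 7) = 10*(-167/24) = -835/12 ≈ -69.583)
O = -835/12 ≈ -69.583
c(q) = 2*q/(19 + q) (c(q) = (2*q)/(19 + q) = 2*q/(19 + q))
(420 - c(O))/795 = (420 - 2*(-835)/(12*(19 - 835/12)))/795 = (420 - 2*(-835)/(12*(-607/12)))*(1/795) = (420 - 2*(-835)*(-12)/(12*607))*(1/795) = (420 - 1*1670/607)*(1/795) = (420 - 1670/607)*(1/795) = (253270/607)*(1/795) = 50654/96513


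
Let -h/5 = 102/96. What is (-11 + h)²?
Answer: 68121/256 ≈ 266.10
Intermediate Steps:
h = -85/16 (h = -510/96 = -5*17/16 = -85/16 ≈ -5.3125)
(-11 + h)² = (-11 - 85/16)² = (-261/16)² = 68121/256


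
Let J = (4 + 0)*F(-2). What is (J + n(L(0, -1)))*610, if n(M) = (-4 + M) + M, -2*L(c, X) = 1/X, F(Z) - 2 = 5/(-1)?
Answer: -9150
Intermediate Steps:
F(Z) = -3 (F(Z) = 2 + 5/(-1) = 2 + 5*(-1) = 2 - 5 = -3)
L(c, X) = -1/(2*X)
n(M) = -4 + 2*M
J = -12 (J = (4 + 0)*(-3) = 4*(-3) = -12)
(J + n(L(0, -1)))*610 = (-12 + (-4 + 2*(-½/(-1))))*610 = (-12 + (-4 + 2*(-½*(-1))))*610 = (-12 + (-4 + 2*(½)))*610 = (-12 + (-4 + 1))*610 = (-12 - 3)*610 = -15*610 = -9150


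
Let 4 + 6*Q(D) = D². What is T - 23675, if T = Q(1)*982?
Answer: -24166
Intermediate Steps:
Q(D) = -⅔ + D²/6
T = -491 (T = (-⅔ + (⅙)*1²)*982 = (-⅔ + (⅙)*1)*982 = (-⅔ + ⅙)*982 = -½*982 = -491)
T - 23675 = -491 - 23675 = -24166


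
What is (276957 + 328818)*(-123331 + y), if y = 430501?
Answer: 186075906750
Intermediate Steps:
(276957 + 328818)*(-123331 + y) = (276957 + 328818)*(-123331 + 430501) = 605775*307170 = 186075906750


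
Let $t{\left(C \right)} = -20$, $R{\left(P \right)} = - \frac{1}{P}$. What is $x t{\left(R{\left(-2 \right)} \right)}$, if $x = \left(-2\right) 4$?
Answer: $160$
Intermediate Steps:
$x = -8$
$x t{\left(R{\left(-2 \right)} \right)} = \left(-8\right) \left(-20\right) = 160$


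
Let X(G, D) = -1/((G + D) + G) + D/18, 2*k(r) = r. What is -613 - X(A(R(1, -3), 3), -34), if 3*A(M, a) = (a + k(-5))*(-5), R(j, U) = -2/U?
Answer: -588527/963 ≈ -611.14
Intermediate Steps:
k(r) = r/2
A(M, a) = 25/6 - 5*a/3 (A(M, a) = ((a + (1/2)*(-5))*(-5))/3 = ((a - 5/2)*(-5))/3 = ((-5/2 + a)*(-5))/3 = (25/2 - 5*a)/3 = 25/6 - 5*a/3)
X(G, D) = -1/(D + 2*G) + D/18 (X(G, D) = -1/((D + G) + G) + D*(1/18) = -1/(D + 2*G) + D/18)
-613 - X(A(R(1, -3), 3), -34) = -613 - (-18 + (-34)**2 + 2*(-34)*(25/6 - 5/3*3))/(18*(-34 + 2*(25/6 - 5/3*3))) = -613 - (-18 + 1156 + 2*(-34)*(25/6 - 5))/(18*(-34 + 2*(25/6 - 5))) = -613 - (-18 + 1156 + 2*(-34)*(-5/6))/(18*(-34 + 2*(-5/6))) = -613 - (-18 + 1156 + 170/3)/(18*(-34 - 5/3)) = -613 - 3584/(18*(-107/3)*3) = -613 - (-3)*3584/(18*107*3) = -613 - 1*(-1792/963) = -613 + 1792/963 = -588527/963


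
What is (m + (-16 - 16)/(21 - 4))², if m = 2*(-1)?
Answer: 4356/289 ≈ 15.073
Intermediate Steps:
m = -2
(m + (-16 - 16)/(21 - 4))² = (-2 + (-16 - 16)/(21 - 4))² = (-2 - 32/17)² = (-66/17)² = 4356/289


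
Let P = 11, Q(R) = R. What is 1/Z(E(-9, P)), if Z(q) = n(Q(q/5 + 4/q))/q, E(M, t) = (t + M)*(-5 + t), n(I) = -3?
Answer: -4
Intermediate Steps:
E(M, t) = (-5 + t)*(M + t) (E(M, t) = (M + t)*(-5 + t) = (-5 + t)*(M + t))
Z(q) = -3/q
1/Z(E(-9, P)) = 1/(-3/(11² - 5*(-9) - 5*11 - 9*11)) = 1/(-3/(121 + 45 - 55 - 99)) = 1/(-3/12) = 1/(-3*1/12) = 1/(-¼) = -4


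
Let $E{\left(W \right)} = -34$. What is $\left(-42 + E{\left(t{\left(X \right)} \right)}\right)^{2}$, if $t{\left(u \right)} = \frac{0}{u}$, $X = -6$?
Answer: $5776$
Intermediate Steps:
$t{\left(u \right)} = 0$
$\left(-42 + E{\left(t{\left(X \right)} \right)}\right)^{2} = \left(-42 - 34\right)^{2} = \left(-76\right)^{2} = 5776$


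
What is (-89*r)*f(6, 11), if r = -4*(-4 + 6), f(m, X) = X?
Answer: 7832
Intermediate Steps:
r = -8 (r = -4*2 = -8)
(-89*r)*f(6, 11) = -89*(-8)*11 = 712*11 = 7832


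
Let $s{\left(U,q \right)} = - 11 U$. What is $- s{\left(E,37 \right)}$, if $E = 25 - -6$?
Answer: $341$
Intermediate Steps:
$E = 31$ ($E = 25 + 6 = 31$)
$- s{\left(E,37 \right)} = - \left(-11\right) 31 = \left(-1\right) \left(-341\right) = 341$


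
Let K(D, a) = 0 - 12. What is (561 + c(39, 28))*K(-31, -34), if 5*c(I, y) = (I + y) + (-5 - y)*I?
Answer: -3804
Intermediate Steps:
K(D, a) = -12
c(I, y) = I/5 + y/5 + I*(-5 - y)/5 (c(I, y) = ((I + y) + (-5 - y)*I)/5 = ((I + y) + I*(-5 - y))/5 = (I + y + I*(-5 - y))/5 = I/5 + y/5 + I*(-5 - y)/5)
(561 + c(39, 28))*K(-31, -34) = (561 + (-⅘*39 + (⅕)*28 - ⅕*39*28))*(-12) = (561 + (-156/5 + 28/5 - 1092/5))*(-12) = (561 - 244)*(-12) = 317*(-12) = -3804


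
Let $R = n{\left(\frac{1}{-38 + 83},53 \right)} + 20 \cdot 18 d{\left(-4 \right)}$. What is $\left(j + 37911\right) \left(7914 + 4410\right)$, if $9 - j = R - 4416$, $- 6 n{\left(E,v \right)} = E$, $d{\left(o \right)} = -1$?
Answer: $\frac{23678349734}{45} \approx 5.2619 \cdot 10^{8}$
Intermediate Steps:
$n{\left(E,v \right)} = - \frac{E}{6}$
$R = - \frac{97201}{270}$ ($R = - \frac{1}{6 \left(-38 + 83\right)} + 20 \cdot 18 \left(-1\right) = - \frac{1}{6 \cdot 45} + 360 \left(-1\right) = \left(- \frac{1}{6}\right) \frac{1}{45} - 360 = - \frac{1}{270} - 360 = - \frac{97201}{270} \approx -360.0$)
$j = \frac{1291951}{270}$ ($j = 9 - \left(- \frac{97201}{270} - 4416\right) = 9 - - \frac{1289521}{270} = 9 + \frac{1289521}{270} = \frac{1291951}{270} \approx 4785.0$)
$\left(j + 37911\right) \left(7914 + 4410\right) = \left(\frac{1291951}{270} + 37911\right) \left(7914 + 4410\right) = \frac{11527921}{270} \cdot 12324 = \frac{23678349734}{45}$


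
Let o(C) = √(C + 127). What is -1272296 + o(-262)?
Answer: -1272296 + 3*I*√15 ≈ -1.2723e+6 + 11.619*I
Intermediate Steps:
o(C) = √(127 + C)
-1272296 + o(-262) = -1272296 + √(127 - 262) = -1272296 + √(-135) = -1272296 + 3*I*√15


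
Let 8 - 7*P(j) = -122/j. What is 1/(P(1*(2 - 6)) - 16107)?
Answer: -14/225543 ≈ -6.2072e-5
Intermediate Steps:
P(j) = 8/7 + 122/(7*j) (P(j) = 8/7 - (-122)/(7*j) = 8/7 + 122/(7*j))
1/(P(1*(2 - 6)) - 16107) = 1/(2*(61 + 4*(1*(2 - 6)))/(7*((1*(2 - 6)))) - 16107) = 1/(2*(61 + 4*(1*(-4)))/(7*((1*(-4)))) - 16107) = 1/((2/7)*(61 + 4*(-4))/(-4) - 16107) = 1/((2/7)*(-1/4)*(61 - 16) - 16107) = 1/((2/7)*(-1/4)*45 - 16107) = 1/(-45/14 - 16107) = 1/(-225543/14) = -14/225543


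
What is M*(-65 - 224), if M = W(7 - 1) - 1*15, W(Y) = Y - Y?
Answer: 4335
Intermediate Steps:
W(Y) = 0
M = -15 (M = 0 - 1*15 = 0 - 15 = -15)
M*(-65 - 224) = -15*(-65 - 224) = -15*(-289) = 4335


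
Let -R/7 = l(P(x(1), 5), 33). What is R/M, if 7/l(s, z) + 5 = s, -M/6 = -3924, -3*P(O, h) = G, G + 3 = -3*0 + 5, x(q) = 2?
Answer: 49/133416 ≈ 0.00036727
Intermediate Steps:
G = 2 (G = -3 + (-3*0 + 5) = -3 + (0 + 5) = -3 + 5 = 2)
P(O, h) = -⅔ (P(O, h) = -⅓*2 = -⅔)
M = 23544 (M = -6*(-3924) = 23544)
l(s, z) = 7/(-5 + s)
R = 147/17 (R = -49/(-5 - ⅔) = -49/(-17/3) = -49*(-3)/17 = -7*(-21/17) = 147/17 ≈ 8.6471)
R/M = (147/17)/23544 = (147/17)*(1/23544) = 49/133416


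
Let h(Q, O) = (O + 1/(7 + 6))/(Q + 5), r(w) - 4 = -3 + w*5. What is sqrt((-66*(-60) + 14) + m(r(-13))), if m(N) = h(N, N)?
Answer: sqrt(2338497863)/767 ≈ 63.048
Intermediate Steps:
r(w) = 1 + 5*w (r(w) = 4 + (-3 + w*5) = 4 + (-3 + 5*w) = 1 + 5*w)
h(Q, O) = (1/13 + O)/(5 + Q) (h(Q, O) = (O + 1/13)/(5 + Q) = (1/13 + O)/(5 + Q))
m(N) = (1/13 + N)/(5 + N)
sqrt((-66*(-60) + 14) + m(r(-13))) = sqrt((-66*(-60) + 14) + (1/13 + (1 + 5*(-13)))/(5 + (1 + 5*(-13)))) = sqrt((3960 + 14) + (1/13 + (1 - 65))/(5 + (1 - 65))) = sqrt(3974 + (1/13 - 64)/(5 - 64)) = sqrt(3974 - 831/13/(-59)) = sqrt(3974 - 1/59*(-831/13)) = sqrt(3974 + 831/767) = sqrt(3048889/767) = sqrt(2338497863)/767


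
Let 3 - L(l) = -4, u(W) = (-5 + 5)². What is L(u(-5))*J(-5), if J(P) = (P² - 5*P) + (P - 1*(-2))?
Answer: 329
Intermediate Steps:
J(P) = 2 + P² - 4*P (J(P) = (P² - 5*P) + (P + 2) = (P² - 5*P) + (2 + P) = 2 + P² - 4*P)
u(W) = 0 (u(W) = 0² = 0)
L(l) = 7 (L(l) = 3 - 1*(-4) = 3 + 4 = 7)
L(u(-5))*J(-5) = 7*(2 + (-5)² - 4*(-5)) = 7*(2 + 25 + 20) = 7*47 = 329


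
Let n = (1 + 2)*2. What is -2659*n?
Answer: -15954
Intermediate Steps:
n = 6 (n = 3*2 = 6)
-2659*n = -2659*6 = -15954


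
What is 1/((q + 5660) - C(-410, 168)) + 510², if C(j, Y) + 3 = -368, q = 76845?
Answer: 21556047601/82876 ≈ 2.6010e+5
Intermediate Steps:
C(j, Y) = -371 (C(j, Y) = -3 - 368 = -371)
1/((q + 5660) - C(-410, 168)) + 510² = 1/((76845 + 5660) - 1*(-371)) + 510² = 1/(82505 + 371) + 260100 = 1/82876 + 260100 = 21556047601/82876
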